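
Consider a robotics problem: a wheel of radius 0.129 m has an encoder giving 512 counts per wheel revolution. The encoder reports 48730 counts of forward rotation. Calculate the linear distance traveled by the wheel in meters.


revs = 48730/512 = 95.175781
d = revs * 2*pi*r = 95.175781 * 2*pi*0.129 = 77.1429

77.1429 m


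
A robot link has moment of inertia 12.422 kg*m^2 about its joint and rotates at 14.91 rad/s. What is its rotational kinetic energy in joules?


KE = (1/2)*I*omega^2 = 0.5*12.422*14.91^2 = 1380.7556

1380.7556 J


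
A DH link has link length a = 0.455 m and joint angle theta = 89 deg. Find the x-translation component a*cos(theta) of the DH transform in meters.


a*cos(theta) = 0.455*cos(89 deg) = 0.0079

0.0079 m


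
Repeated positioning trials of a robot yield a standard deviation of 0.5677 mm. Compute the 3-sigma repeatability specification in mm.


repeatability = 3*sigma = 3*0.5677 = 1.7031

1.7031 mm


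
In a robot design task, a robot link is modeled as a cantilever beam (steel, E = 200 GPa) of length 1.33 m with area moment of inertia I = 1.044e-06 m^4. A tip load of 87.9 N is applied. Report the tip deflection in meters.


delta = F*L^3/(3*E*I) = 87.9*1.33^3/(3*2.000e+11*1.044e-06)
      = 206.7967923/626400 = 3.3014e-04

3.3014e-04 m


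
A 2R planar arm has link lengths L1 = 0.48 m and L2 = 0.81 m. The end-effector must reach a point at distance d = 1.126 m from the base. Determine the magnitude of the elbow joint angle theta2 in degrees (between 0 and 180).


cos(th2) = (d^2 - L1^2 - L2^2)/(2*L1*L2) = (1.126^2 - 0.48^2 - 0.81^2)/(2*0.48*0.81) = 0.49045267
th2 = acos(0.49045267) = 60.6297 deg

60.6297 degrees


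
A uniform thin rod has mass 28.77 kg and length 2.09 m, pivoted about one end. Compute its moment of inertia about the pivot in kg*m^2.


I = (1/3)*m*L^2 = (1/3)*28.77*2.09^2 = 41.8901

41.8901 kg*m^2


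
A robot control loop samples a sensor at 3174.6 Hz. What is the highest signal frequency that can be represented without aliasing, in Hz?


f_max = f_s/2 = 3174.6/2 = 1587.3000

1587.3000 Hz


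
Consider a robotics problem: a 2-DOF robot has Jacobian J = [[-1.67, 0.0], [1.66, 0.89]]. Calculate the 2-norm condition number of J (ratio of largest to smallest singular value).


JJ^T eigenvalues: trace(JJ^T) = 6.3366, det(JJ^T) = det(J)^2 = 2.20908769
s_max^2 = (6.3366 + sqrt(31.31614880))/2 = 5.96634167
s_min^2 = (6.3366 - sqrt(31.31614880))/2 = 0.37025833
kappa = s_max/s_min = sqrt(5.96634167/0.37025833) = 4.0142

4.0142


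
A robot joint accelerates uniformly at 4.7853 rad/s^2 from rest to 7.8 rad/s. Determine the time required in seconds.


t = delta_omega / alpha = 7.8 / 4.7853 = 1.6300

1.6300 s


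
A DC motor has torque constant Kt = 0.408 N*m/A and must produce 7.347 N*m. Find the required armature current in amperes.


I = tau / Kt = 7.347/0.408 = 18.0074

18.0074 A


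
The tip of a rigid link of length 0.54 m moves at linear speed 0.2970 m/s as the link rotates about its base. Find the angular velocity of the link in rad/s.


omega = v / L = 0.2970 / 0.54 = 0.5500

0.5500 rad/s


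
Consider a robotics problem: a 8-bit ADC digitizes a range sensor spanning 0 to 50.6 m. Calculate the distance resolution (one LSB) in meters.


res = range / 2^n = 50.6/2^8 = 50.6/256 = 0.1977

0.1977 m


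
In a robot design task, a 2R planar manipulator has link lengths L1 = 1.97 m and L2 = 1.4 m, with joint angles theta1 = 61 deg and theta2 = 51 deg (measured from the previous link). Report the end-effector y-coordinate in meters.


y = L1*sin(th1) + L2*sin(th1+th2) = 1.97*sin(61 deg) + 1.4*sin(112 deg) = 3.0211

3.0211 m


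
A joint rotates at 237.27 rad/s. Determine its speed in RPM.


RPM = 237.27 * 60/(2*pi) = 2265.7616

2265.7616 RPM


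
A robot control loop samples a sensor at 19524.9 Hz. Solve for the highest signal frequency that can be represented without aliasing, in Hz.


f_max = f_s/2 = 19524.9/2 = 9762.4500

9762.4500 Hz


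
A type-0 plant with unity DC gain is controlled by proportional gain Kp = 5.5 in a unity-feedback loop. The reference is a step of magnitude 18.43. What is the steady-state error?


e_ss = R/(1 + Kp) = 18.43/(1 + 5.5) = 18.43/6.5000 = 2.8354

2.8354


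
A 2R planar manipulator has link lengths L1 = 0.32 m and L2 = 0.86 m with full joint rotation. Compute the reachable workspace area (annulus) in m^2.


r_max = L1 + L2 = 1.1800, r_min = |L1 - L2| = 0.5400
A = pi*(r_max^2 - r_min^2) = pi*(1.3924 - 0.2916) = 3.4583

3.4583 m^2


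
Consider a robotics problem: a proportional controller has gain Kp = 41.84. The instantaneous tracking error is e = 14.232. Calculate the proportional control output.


u_P = Kp * e = 41.84 * 14.232 = 595.4669

595.4669


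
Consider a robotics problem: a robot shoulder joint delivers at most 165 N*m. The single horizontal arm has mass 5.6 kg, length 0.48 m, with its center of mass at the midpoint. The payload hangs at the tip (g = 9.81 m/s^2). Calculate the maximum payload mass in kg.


tau_arm = m_arm*g*(L/2) = 5.6*9.81*0.48/2 = 13.1846 N*m
tau_payload = tau_max - tau_arm = 165 - 13.1846 = 151.8154
m_payload = tau_payload / (g*L) = 151.8154 / (9.81*0.48) = 32.2408

32.2408 kg


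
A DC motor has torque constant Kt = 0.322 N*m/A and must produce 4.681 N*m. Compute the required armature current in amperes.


I = tau / Kt = 4.681/0.322 = 14.5373

14.5373 A


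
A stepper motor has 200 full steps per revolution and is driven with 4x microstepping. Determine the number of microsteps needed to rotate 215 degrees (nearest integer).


step_size = 360/(200*4) = 360/800 = 0.450000 deg
n = 215/(360/800) = 215*800/360 = 477.7778 -> 478

478 steps


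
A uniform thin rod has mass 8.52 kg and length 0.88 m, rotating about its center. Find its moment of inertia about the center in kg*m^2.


I = (1/12)*m*L^2 = (1/12)*8.52*0.88^2 = 0.5498

0.5498 kg*m^2


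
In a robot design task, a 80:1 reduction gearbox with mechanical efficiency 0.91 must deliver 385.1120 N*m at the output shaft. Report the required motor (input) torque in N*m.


tau_in = tau_out / (N * eta) = 385.1120 / (80 * 0.91) = 5.2900

5.2900 N*m


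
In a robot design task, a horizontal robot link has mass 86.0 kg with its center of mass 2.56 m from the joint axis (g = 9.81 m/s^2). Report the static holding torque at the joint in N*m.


tau = m*g*L = 86.0 * 9.81 * 2.56 = 2159.7696

2159.7696 N*m


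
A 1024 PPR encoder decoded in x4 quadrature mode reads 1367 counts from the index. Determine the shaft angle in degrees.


angle = counts * 360 / (PPR*4) = 1367 * 360 / 4096 = 120.1465

120.1465 degrees


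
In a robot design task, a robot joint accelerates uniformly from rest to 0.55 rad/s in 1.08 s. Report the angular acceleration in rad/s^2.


alpha = delta_omega / t = 0.55 / 1.08 = 0.5093

0.5093 rad/s^2


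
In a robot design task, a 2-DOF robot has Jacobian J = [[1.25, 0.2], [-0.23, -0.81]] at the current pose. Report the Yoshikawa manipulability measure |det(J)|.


det(J) = 1.25*-0.81 - (0.2)*(-0.23) = -0.9665
|det(J)| = 0.9665

0.9665


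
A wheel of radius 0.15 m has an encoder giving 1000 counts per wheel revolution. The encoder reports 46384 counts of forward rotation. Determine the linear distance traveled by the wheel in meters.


revs = 46384/1000 = 46.384000
d = revs * 2*pi*r = 46.384000 * 2*pi*0.15 = 43.7159

43.7159 m


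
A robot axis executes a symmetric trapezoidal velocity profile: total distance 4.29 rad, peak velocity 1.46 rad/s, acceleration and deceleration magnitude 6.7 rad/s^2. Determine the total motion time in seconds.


t_acc = v/a = 1.46/6.7 = 0.217910 s
d_acc = v^2/(2a) = 0.159075 rad (each ramp)
d_cruise = 4.29 - 2*0.159075 = 3.971850 rad
t_cruise = 3.971850/1.46 = 2.720445 s
t_total = 2*0.217910 + 2.720445 = 3.1563

3.1563 s


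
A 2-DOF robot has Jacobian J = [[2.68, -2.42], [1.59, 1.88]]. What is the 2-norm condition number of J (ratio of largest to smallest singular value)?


JJ^T eigenvalues: trace(JJ^T) = 19.1013, det(JJ^T) = det(J)^2 = 78.96455044
s_max^2 = (19.1013 + sqrt(49.00145993))/2 = 13.05070214
s_min^2 = (19.1013 - sqrt(49.00145993))/2 = 6.05059786
kappa = s_max/s_min = sqrt(13.05070214/6.05059786) = 1.4686

1.4686


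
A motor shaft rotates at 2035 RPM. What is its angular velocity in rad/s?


omega = 2035 * 2*pi/60 = 213.1047

213.1047 rad/s


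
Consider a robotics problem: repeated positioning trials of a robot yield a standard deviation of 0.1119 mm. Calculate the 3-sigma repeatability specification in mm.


repeatability = 3*sigma = 3*0.1119 = 0.3357

0.3357 mm


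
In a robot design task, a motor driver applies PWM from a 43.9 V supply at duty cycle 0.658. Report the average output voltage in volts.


V_avg = V_supply * D = 43.9*0.658 = 28.8862

28.8862 V


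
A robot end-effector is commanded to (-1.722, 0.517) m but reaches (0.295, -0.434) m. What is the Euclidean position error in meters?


dx = 0.295 - (-1.722) = 2.0170, dy = -0.434 - (0.517) = -0.9510
err = sqrt(4.068289 + 0.904401) = 2.2300

2.2300 m


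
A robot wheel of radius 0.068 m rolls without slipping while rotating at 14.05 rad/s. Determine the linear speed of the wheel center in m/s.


v = omega * r = 14.05 * 0.068 = 0.9554

0.9554 m/s


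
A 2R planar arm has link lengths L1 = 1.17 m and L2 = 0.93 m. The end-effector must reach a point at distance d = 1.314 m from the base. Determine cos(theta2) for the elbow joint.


cos(th2) = (d^2 - L1^2 - L2^2)/(2*L1*L2) = (1.314^2 - 1.17^2 - 0.93^2)/(2*1.17*0.93) = -0.2331

-0.2331


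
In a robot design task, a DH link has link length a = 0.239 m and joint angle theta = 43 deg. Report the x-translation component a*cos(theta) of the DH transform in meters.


a*cos(theta) = 0.239*cos(43 deg) = 0.1748

0.1748 m


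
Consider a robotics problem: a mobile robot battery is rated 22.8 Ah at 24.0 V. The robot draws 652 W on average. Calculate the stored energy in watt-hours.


E = capacity * V = 22.8*24.0 = 547.2000

547.2000 Wh


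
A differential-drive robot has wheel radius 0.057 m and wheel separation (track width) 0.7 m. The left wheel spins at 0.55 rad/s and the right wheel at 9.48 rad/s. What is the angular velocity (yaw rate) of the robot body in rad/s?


omega = r*(wR - wL)/L = 0.057*(9.48 - (0.55))/0.7 = 0.7272

0.7272 rad/s


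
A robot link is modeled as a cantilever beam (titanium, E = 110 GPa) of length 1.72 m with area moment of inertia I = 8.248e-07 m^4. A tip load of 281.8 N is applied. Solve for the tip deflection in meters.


delta = F*L^3/(3*E*I) = 281.8*1.72^3/(3*1.100e+11*8.248e-07)
      = 1433.9246464/272184 = 0.0053

0.0053 m


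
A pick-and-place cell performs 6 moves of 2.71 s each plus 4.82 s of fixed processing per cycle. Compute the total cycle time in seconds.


T = 6*2.71 + 4.82 = 21.0800

21.0800 s


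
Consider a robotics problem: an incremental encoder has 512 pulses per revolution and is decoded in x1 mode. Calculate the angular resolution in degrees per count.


resolution = 360 / (PPR * 1) = 360 / 512 = 0.7031

0.7031 degrees


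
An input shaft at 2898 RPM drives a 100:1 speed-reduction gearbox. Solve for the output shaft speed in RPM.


omega_out = omega_in / N = 2898 / 100 = 28.9800

28.9800 RPM


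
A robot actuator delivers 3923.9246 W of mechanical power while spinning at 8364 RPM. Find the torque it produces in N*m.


omega = 8364 * 2*pi/60 = 875.876032 rad/s
tau = P / omega = 3923.9246 / 875.876032 = 4.4800

4.4800 N*m


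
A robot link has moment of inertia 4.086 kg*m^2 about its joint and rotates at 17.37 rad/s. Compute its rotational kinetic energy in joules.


KE = (1/2)*I*omega^2 = 0.5*4.086*17.37^2 = 616.4076

616.4076 J


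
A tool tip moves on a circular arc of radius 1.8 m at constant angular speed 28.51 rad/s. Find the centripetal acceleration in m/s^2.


a_c = omega^2 * r = 28.51^2 * 1.8 = 1463.0762

1463.0762 m/s^2


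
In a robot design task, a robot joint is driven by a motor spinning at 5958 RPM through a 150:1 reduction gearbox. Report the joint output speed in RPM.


omega_joint = omega_motor / N = 5958 / 150 = 39.7200

39.7200 RPM


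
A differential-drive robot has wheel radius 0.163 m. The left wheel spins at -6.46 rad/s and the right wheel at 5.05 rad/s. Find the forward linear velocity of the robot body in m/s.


v = r*(wR + wL)/2 = 0.163*(5.05 + -6.46)/2 = -0.1149

-0.1149 m/s


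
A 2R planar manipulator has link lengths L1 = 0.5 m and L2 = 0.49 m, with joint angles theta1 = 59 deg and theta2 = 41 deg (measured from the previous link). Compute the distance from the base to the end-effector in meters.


x = L1*cos(th1) + L2*cos(th1+th2) = 0.172431
y = L1*sin(th1) + L2*sin(th1+th2) = 0.911139
d = sqrt(x^2 + y^2) = sqrt(0.029732 + 0.830174) = 0.9273

0.9273 m


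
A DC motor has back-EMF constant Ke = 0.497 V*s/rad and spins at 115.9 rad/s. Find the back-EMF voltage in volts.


V_emf = Ke * omega = 0.497*115.9 = 57.6023

57.6023 V


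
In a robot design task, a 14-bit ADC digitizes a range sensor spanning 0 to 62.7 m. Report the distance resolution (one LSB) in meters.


res = range / 2^n = 62.7/2^14 = 62.7/16384 = 0.0038

0.0038 m


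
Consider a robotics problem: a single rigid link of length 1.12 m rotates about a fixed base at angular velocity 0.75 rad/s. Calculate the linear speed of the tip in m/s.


v = L*omega = 1.12 * 0.75 = 0.8400

0.8400 m/s


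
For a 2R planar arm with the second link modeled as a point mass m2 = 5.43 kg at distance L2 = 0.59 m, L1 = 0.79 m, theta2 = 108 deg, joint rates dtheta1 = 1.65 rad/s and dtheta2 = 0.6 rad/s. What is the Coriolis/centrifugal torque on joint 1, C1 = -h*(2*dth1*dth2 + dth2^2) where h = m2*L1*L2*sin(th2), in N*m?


h = m2*L1*L2*sin(th2) = 5.43*0.79*0.59*sin(108 deg) = 2.407051
C1 = -h*(2*1.65*0.6 + 0.6^2) = -2.407051*2.3400 = -5.6325

-5.6325 N*m


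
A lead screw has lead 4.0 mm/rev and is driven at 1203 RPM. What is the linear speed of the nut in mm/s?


v = lead * (RPM/60) = 4.0*1203/60 = 80.2000

80.2000 mm/s


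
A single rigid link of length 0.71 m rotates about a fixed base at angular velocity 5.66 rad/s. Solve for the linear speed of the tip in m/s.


v = L*omega = 0.71 * 5.66 = 4.0186

4.0186 m/s


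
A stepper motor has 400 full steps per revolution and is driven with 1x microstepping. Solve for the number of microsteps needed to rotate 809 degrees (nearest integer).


step_size = 360/(400*1) = 360/400 = 0.900000 deg
n = 809/(360/400) = 809*400/360 = 898.8889 -> 899

899 steps


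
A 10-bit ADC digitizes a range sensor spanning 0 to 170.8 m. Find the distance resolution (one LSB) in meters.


res = range / 2^n = 170.8/2^10 = 170.8/1024 = 0.1668

0.1668 m


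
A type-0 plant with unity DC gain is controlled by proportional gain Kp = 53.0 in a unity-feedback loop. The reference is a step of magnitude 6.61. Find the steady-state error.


e_ss = R/(1 + Kp) = 6.61/(1 + 53.0) = 6.61/54.0000 = 0.1224

0.1224


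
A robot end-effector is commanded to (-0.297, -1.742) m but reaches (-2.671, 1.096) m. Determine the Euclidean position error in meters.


dx = -2.671 - (-0.297) = -2.3740, dy = 1.096 - (-1.742) = 2.8380
err = sqrt(5.635876 + 8.054244) = 3.7000

3.7000 m


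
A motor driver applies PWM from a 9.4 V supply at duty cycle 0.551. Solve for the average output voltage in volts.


V_avg = V_supply * D = 9.4*0.551 = 5.1794

5.1794 V


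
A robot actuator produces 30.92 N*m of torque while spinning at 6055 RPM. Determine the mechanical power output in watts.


omega = 6055 * 2*pi/60 = 634.078117 rad/s
P = tau * omega = 30.92 * 634.078117 = 19605.6954

19605.6954 W


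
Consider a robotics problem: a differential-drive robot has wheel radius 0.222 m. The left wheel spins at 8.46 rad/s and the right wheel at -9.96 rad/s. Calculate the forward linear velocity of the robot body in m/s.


v = r*(wR + wL)/2 = 0.222*(-9.96 + 8.46)/2 = -0.1665

-0.1665 m/s


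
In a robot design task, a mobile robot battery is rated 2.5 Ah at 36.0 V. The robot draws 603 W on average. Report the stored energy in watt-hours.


E = capacity * V = 2.5*36.0 = 90.0000

90.0000 Wh


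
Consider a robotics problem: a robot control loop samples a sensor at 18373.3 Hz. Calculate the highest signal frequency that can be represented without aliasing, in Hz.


f_max = f_s/2 = 18373.3/2 = 9186.6500

9186.6500 Hz


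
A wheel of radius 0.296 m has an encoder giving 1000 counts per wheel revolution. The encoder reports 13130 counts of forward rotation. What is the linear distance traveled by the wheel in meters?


revs = 13130/1000 = 13.130000
d = revs * 2*pi*r = 13.130000 * 2*pi*0.296 = 24.4195

24.4195 m


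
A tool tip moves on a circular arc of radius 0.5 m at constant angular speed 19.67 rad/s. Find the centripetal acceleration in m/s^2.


a_c = omega^2 * r = 19.67^2 * 0.5 = 193.4545

193.4545 m/s^2


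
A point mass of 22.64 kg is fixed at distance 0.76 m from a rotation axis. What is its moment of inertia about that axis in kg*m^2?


I = m*r^2 = 22.64*0.76^2 = 13.0769

13.0769 kg*m^2


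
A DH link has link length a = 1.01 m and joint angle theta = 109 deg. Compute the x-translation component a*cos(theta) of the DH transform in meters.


a*cos(theta) = 1.01*cos(109 deg) = -0.3288

-0.3288 m


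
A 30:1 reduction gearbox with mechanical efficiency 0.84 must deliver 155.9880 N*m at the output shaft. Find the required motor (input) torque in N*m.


tau_in = tau_out / (N * eta) = 155.9880 / (30 * 0.84) = 6.1900

6.1900 N*m


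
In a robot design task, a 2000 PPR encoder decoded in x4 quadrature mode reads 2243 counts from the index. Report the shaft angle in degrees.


angle = counts * 360 / (PPR*4) = 2243 * 360 / 8000 = 100.9350

100.9350 degrees


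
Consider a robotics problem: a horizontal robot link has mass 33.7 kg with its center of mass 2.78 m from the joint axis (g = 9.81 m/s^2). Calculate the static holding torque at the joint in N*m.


tau = m*g*L = 33.7 * 9.81 * 2.78 = 919.0597

919.0597 N*m


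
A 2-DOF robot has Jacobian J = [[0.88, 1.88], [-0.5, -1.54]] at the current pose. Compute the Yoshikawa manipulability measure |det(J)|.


det(J) = 0.88*-1.54 - (1.88)*(-0.5) = -0.4152
|det(J)| = 0.4152

0.4152


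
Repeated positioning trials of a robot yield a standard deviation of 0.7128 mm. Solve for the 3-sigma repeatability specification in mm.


repeatability = 3*sigma = 3*0.7128 = 2.1384

2.1384 mm


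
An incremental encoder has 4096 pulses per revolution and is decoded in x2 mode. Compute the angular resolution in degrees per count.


resolution = 360 / (PPR * 2) = 360 / 8192 = 0.0439

0.0439 degrees


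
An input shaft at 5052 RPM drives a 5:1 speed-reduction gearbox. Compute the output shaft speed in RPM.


omega_out = omega_in / N = 5052 / 5 = 1010.4000

1010.4000 RPM


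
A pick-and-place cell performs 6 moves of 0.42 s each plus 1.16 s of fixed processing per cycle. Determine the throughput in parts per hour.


T_cycle = 6*0.42 + 1.16 = 3.6800 s
rate = 3600/T = 978.2609

978.2609 parts/hour


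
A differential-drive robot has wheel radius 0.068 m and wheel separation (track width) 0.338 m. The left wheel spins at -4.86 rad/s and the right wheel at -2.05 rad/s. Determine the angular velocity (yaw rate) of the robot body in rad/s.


omega = r*(wR - wL)/L = 0.068*(-2.05 - (-4.86))/0.338 = 0.5653

0.5653 rad/s


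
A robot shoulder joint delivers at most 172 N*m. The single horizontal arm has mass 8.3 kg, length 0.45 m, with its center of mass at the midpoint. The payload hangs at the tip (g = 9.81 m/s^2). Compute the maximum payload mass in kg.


tau_arm = m_arm*g*(L/2) = 8.3*9.81*0.45/2 = 18.3202 N*m
tau_payload = tau_max - tau_arm = 172 - 18.3202 = 153.6798
m_payload = tau_payload / (g*L) = 153.6798 / (9.81*0.45) = 34.8125

34.8125 kg


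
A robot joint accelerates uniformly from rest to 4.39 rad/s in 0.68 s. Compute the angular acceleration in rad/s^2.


alpha = delta_omega / t = 4.39 / 0.68 = 6.4559

6.4559 rad/s^2


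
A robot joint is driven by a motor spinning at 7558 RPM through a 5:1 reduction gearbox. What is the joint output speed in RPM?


omega_joint = omega_motor / N = 7558 / 5 = 1511.6000

1511.6000 RPM


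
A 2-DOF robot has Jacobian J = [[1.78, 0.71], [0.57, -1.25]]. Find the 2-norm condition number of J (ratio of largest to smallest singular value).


JJ^T eigenvalues: trace(JJ^T) = 5.5599, det(JJ^T) = det(J)^2 = 6.91532209
s_max^2 = (5.5599 + sqrt(3.25119965))/2 = 3.68150417
s_min^2 = (5.5599 - sqrt(3.25119965))/2 = 1.87839583
kappa = s_max/s_min = sqrt(3.68150417/1.87839583) = 1.4000

1.4000


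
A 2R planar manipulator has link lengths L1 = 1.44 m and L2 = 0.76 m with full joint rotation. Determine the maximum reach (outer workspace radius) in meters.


r_max = L1 + L2 = 1.44 + 0.76 = 2.2000

2.2000 m


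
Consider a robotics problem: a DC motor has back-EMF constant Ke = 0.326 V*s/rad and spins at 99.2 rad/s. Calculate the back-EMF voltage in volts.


V_emf = Ke * omega = 0.326*99.2 = 32.3392

32.3392 V


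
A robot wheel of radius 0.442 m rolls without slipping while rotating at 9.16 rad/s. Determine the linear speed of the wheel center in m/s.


v = omega * r = 9.16 * 0.442 = 4.0487

4.0487 m/s


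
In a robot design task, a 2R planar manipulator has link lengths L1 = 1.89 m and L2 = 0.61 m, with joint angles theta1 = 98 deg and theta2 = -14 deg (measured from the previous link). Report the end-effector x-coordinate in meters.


x = L1*cos(th1) + L2*cos(th1+th2) = 1.89*cos(98 deg) + 0.61*cos(84 deg) = -0.1993

-0.1993 m


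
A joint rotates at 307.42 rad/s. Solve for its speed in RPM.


RPM = 307.42 * 60/(2*pi) = 2935.6448

2935.6448 RPM


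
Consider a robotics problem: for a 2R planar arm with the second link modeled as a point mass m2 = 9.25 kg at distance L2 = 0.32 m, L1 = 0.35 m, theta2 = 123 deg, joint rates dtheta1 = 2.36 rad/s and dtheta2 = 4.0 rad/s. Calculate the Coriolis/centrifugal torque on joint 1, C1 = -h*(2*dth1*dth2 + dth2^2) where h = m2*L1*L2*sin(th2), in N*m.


h = m2*L1*L2*sin(th2) = 9.25*0.35*0.32*sin(123 deg) = 0.868863
C1 = -h*(2*2.36*4.0 + 4.0^2) = -0.868863*34.8800 = -30.3059

-30.3059 N*m


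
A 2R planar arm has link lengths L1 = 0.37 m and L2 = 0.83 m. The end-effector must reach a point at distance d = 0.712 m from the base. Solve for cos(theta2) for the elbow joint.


cos(th2) = (d^2 - L1^2 - L2^2)/(2*L1*L2) = (0.712^2 - 0.37^2 - 0.83^2)/(2*0.37*0.83) = -0.5191

-0.5191


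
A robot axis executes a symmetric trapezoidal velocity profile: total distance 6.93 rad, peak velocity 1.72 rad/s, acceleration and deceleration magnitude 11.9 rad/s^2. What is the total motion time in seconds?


t_acc = v/a = 1.72/11.9 = 0.144538 s
d_acc = v^2/(2a) = 0.124303 rad (each ramp)
d_cruise = 6.93 - 2*0.124303 = 6.681394 rad
t_cruise = 6.681394/1.72 = 3.884531 s
t_total = 2*0.144538 + 3.884531 = 4.1736

4.1736 s


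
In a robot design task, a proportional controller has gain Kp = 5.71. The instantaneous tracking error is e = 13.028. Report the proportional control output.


u_P = Kp * e = 5.71 * 13.028 = 74.3899

74.3899


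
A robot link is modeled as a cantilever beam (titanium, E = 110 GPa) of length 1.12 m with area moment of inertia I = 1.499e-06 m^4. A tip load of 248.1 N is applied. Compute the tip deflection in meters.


delta = F*L^3/(3*E*I) = 248.1*1.12^3/(3*1.100e+11*1.499e-06)
      = 348.5626368/494670 = 7.0464e-04

7.0464e-04 m


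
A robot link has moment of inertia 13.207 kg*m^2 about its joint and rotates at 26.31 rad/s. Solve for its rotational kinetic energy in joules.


KE = (1/2)*I*omega^2 = 0.5*13.207*26.31^2 = 4571.0490

4571.0490 J


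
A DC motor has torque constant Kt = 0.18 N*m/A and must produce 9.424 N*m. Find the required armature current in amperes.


I = tau / Kt = 9.424/0.18 = 52.3556

52.3556 A


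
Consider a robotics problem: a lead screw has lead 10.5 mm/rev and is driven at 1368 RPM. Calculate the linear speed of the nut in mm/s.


v = lead * (RPM/60) = 10.5*1368/60 = 239.4000

239.4000 mm/s


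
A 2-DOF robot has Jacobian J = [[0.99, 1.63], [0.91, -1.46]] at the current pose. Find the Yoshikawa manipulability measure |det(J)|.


det(J) = 0.99*-1.46 - (1.63)*(0.91) = -2.9287
|det(J)| = 2.9287

2.9287


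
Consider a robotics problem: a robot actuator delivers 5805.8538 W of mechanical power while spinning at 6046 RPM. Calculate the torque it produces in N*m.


omega = 6046 * 2*pi/60 = 633.135639 rad/s
tau = P / omega = 5805.8538 / 633.135639 = 9.1700

9.1700 N*m


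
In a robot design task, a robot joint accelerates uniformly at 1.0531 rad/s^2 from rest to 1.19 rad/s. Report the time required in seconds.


t = delta_omega / alpha = 1.19 / 1.0531 = 1.1300

1.1300 s


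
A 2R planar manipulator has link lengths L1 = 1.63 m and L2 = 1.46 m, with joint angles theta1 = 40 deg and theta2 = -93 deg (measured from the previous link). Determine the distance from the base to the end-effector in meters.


x = L1*cos(th1) + L2*cos(th1+th2) = 2.127302
y = L1*sin(th1) + L2*sin(th1+th2) = -0.118264
d = sqrt(x^2 + y^2) = sqrt(4.525414 + 0.013986) = 2.1306

2.1306 m


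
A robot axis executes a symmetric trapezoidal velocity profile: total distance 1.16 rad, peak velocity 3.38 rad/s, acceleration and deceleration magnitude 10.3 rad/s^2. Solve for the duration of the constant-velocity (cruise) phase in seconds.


t_acc = v/a = 0.328155 s, d_acc = v^2/(2a) = 0.554583 rad each
d_cruise = 1.16 - 2*0.554583 = 0.050834 rad
t_cruise = d_cruise/v = 0.050834/3.38 = 0.0150

0.0150 s


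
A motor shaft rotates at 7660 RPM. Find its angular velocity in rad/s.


omega = 7660 * 2*pi/60 = 802.1533

802.1533 rad/s


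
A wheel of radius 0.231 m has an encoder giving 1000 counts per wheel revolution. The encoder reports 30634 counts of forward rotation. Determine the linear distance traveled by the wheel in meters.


revs = 30634/1000 = 30.634000
d = revs * 2*pi*r = 30.634000 * 2*pi*0.231 = 44.4627

44.4627 m


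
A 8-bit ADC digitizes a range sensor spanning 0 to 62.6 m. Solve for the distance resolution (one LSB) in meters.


res = range / 2^n = 62.6/2^8 = 62.6/256 = 0.2445

0.2445 m


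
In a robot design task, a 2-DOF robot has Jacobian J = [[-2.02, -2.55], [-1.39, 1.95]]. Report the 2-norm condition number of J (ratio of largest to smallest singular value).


JJ^T eigenvalues: trace(JJ^T) = 16.3175, det(JJ^T) = det(J)^2 = 56.00277225
s_max^2 = (16.3175 + sqrt(42.24971725))/2 = 11.40873912
s_min^2 = (16.3175 - sqrt(42.24971725))/2 = 4.90876088
kappa = s_max/s_min = sqrt(11.40873912/4.90876088) = 1.5245

1.5245


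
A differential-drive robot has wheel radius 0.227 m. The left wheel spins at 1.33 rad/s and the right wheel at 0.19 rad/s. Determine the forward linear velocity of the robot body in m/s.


v = r*(wR + wL)/2 = 0.227*(0.19 + 1.33)/2 = 0.1725

0.1725 m/s


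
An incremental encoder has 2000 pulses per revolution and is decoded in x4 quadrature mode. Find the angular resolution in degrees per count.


resolution = 360 / (PPR * 4) = 360 / 8000 = 0.0450

0.0450 degrees


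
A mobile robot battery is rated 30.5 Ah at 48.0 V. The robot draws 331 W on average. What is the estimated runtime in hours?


E = 30.5*48.0 = 1464.0000 Wh
t = E/P = 1464.0000/331 = 4.4230

4.4230 hours


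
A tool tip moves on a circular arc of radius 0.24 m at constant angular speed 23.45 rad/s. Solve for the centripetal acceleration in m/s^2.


a_c = omega^2 * r = 23.45^2 * 0.24 = 131.9766

131.9766 m/s^2


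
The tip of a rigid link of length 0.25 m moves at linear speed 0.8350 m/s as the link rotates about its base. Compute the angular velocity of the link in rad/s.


omega = v / L = 0.8350 / 0.25 = 3.3400

3.3400 rad/s


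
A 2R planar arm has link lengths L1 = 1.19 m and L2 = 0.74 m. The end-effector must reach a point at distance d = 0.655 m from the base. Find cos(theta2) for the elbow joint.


cos(th2) = (d^2 - L1^2 - L2^2)/(2*L1*L2) = (0.655^2 - 1.19^2 - 0.74^2)/(2*1.19*0.74) = -0.8714

-0.8714


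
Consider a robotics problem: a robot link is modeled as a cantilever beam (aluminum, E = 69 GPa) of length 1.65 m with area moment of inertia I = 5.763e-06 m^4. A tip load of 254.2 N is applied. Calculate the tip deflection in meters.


delta = F*L^3/(3*E*I) = 254.2*1.65^3/(3*6.900e+10*5.763e-06)
      = 1141.898175/1192941 = 9.5721e-04

9.5721e-04 m


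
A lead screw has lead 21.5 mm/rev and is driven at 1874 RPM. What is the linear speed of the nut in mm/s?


v = lead * (RPM/60) = 21.5*1874/60 = 671.5167

671.5167 mm/s


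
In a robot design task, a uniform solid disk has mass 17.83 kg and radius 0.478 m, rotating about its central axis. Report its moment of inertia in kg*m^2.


I = (1/2)*m*R^2 = 0.5*17.83*0.478^2 = 2.0369

2.0369 kg*m^2


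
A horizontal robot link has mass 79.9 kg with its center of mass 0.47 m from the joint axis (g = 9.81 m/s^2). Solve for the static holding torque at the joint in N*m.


tau = m*g*L = 79.9 * 9.81 * 0.47 = 368.3949

368.3949 N*m


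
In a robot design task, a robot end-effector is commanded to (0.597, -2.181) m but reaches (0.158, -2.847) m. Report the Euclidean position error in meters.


dx = 0.158 - (0.597) = -0.4390, dy = -2.847 - (-2.181) = -0.6660
err = sqrt(0.192721 + 0.443556) = 0.7977

0.7977 m


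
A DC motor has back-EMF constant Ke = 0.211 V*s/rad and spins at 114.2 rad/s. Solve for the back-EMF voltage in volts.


V_emf = Ke * omega = 0.211*114.2 = 24.0962

24.0962 V


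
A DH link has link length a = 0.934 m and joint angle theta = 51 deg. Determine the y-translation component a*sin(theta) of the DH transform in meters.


a*sin(theta) = 0.934*sin(51 deg) = 0.7259

0.7259 m


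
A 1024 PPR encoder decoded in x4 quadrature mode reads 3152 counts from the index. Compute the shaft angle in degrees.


angle = counts * 360 / (PPR*4) = 3152 * 360 / 4096 = 277.0312

277.0312 degrees


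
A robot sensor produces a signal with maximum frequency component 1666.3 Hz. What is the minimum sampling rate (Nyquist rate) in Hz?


f_s,min = 2*f_max = 2*1666.3 = 3332.6000

3332.6000 Hz


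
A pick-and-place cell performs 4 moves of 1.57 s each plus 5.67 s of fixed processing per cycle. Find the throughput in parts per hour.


T_cycle = 4*1.57 + 5.67 = 11.9500 s
rate = 3600/T = 301.2552

301.2552 parts/hour


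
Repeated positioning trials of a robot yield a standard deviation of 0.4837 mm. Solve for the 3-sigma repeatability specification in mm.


repeatability = 3*sigma = 3*0.4837 = 1.4511

1.4511 mm


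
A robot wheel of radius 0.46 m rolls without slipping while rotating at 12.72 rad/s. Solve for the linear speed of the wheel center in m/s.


v = omega * r = 12.72 * 0.46 = 5.8512

5.8512 m/s


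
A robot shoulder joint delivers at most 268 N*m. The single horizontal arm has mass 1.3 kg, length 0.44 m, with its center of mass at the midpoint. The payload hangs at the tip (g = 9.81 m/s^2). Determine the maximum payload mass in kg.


tau_arm = m_arm*g*(L/2) = 1.3*9.81*0.44/2 = 2.8057 N*m
tau_payload = tau_max - tau_arm = 268 - 2.8057 = 265.1943
m_payload = tau_payload / (g*L) = 265.1943 / (9.81*0.44) = 61.4388

61.4388 kg


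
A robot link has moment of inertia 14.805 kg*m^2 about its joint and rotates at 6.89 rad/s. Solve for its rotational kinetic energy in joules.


KE = (1/2)*I*omega^2 = 0.5*14.805*6.89^2 = 351.4122

351.4122 J


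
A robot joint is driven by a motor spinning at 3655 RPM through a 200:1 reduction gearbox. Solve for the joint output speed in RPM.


omega_joint = omega_motor / N = 3655 / 200 = 18.2750

18.2750 RPM


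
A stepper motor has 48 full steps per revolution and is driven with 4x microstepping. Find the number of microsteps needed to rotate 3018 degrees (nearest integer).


step_size = 360/(48*4) = 360/192 = 1.875000 deg
n = 3018/(360/192) = 3018*192/360 = 1609.6000 -> 1610

1610 steps


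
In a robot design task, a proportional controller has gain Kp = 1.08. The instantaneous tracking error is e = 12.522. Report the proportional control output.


u_P = Kp * e = 1.08 * 12.522 = 13.5238

13.5238


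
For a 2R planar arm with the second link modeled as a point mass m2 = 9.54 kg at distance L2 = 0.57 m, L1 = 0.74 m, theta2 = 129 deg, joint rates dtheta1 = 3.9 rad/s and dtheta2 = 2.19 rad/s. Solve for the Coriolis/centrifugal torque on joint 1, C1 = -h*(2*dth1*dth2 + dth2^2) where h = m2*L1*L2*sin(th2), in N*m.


h = m2*L1*L2*sin(th2) = 9.54*0.74*0.57*sin(129 deg) = 3.127214
C1 = -h*(2*3.9*2.19 + 2.19^2) = -3.127214*21.8781 = -68.4175

-68.4175 N*m


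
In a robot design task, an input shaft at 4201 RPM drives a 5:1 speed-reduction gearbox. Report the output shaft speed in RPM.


omega_out = omega_in / N = 4201 / 5 = 840.2000

840.2000 RPM


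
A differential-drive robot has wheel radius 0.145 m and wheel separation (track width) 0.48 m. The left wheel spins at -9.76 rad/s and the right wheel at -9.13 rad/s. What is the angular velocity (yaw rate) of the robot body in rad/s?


omega = r*(wR - wL)/L = 0.145*(-9.13 - (-9.76))/0.48 = 0.1903

0.1903 rad/s


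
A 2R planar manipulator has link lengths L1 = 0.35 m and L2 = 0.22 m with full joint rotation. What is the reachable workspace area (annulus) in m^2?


r_max = L1 + L2 = 0.5700, r_min = |L1 - L2| = 0.1300
A = pi*(r_max^2 - r_min^2) = pi*(0.3249 - 0.0169) = 0.9676

0.9676 m^2


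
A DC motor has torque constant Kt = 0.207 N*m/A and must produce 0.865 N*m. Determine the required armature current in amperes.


I = tau / Kt = 0.865/0.207 = 4.1787

4.1787 A


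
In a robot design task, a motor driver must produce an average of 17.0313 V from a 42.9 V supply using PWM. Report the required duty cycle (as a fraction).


D = V_avg/V_supply = 17.0313/42.9 = 0.3970

0.3970


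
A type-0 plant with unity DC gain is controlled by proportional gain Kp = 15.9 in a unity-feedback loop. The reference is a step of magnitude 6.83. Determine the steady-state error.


e_ss = R/(1 + Kp) = 6.83/(1 + 15.9) = 6.83/16.9000 = 0.4041

0.4041


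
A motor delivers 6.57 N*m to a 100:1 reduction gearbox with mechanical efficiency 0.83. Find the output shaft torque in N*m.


tau_out = tau_in * N * eta = 6.57 * 100 * 0.83 = 545.3100

545.3100 N*m


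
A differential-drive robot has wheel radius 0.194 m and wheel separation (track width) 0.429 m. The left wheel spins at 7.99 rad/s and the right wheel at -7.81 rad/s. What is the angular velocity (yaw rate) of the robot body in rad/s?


omega = r*(wR - wL)/L = 0.194*(-7.81 - (7.99))/0.429 = -7.1450

-7.1450 rad/s


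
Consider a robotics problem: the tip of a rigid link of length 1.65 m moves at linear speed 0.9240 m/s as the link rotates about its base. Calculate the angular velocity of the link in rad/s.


omega = v / L = 0.9240 / 1.65 = 0.5600

0.5600 rad/s


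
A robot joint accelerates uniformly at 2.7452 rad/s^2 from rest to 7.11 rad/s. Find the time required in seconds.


t = delta_omega / alpha = 7.11 / 2.7452 = 2.5900

2.5900 s


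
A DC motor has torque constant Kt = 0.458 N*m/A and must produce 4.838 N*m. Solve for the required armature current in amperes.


I = tau / Kt = 4.838/0.458 = 10.5633

10.5633 A


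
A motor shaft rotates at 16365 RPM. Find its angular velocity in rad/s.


omega = 16365 * 2*pi/60 = 1713.7388

1713.7388 rad/s


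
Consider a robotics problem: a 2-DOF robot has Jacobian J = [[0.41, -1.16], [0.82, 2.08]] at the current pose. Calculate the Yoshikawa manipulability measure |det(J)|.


det(J) = 0.41*2.08 - (-1.16)*(0.82) = 1.8040
|det(J)| = 1.8040

1.8040


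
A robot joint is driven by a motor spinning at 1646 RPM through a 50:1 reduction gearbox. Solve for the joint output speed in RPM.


omega_joint = omega_motor / N = 1646 / 50 = 32.9200

32.9200 RPM


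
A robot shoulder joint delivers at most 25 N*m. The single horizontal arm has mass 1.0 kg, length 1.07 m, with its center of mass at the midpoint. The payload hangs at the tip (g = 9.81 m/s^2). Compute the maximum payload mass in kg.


tau_arm = m_arm*g*(L/2) = 1.0*9.81*1.07/2 = 5.2484 N*m
tau_payload = tau_max - tau_arm = 25 - 5.2484 = 19.7516
m_payload = tau_payload / (g*L) = 19.7516 / (9.81*1.07) = 1.8817

1.8817 kg


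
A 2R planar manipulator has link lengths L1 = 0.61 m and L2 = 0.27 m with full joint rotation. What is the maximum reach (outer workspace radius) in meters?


r_max = L1 + L2 = 0.61 + 0.27 = 0.8800

0.8800 m


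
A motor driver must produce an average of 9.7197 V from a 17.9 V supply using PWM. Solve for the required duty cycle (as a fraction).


D = V_avg/V_supply = 9.7197/17.9 = 0.5430

0.5430


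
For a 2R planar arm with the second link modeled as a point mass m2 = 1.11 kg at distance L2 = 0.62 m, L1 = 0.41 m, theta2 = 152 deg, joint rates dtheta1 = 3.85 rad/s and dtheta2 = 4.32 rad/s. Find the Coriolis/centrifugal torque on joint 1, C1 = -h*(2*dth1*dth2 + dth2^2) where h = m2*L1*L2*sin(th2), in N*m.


h = m2*L1*L2*sin(th2) = 1.11*0.41*0.62*sin(152 deg) = 0.132467
C1 = -h*(2*3.85*4.32 + 4.32^2) = -0.132467*51.9264 = -6.8785

-6.8785 N*m


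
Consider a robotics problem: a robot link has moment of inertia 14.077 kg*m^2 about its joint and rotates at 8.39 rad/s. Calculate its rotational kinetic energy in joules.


KE = (1/2)*I*omega^2 = 0.5*14.077*8.39^2 = 495.4548

495.4548 J


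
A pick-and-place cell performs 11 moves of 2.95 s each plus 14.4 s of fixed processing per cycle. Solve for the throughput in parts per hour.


T_cycle = 11*2.95 + 14.4 = 46.8500 s
rate = 3600/T = 76.8410

76.8410 parts/hour


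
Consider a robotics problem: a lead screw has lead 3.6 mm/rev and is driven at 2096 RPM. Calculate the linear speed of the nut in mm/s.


v = lead * (RPM/60) = 3.6*2096/60 = 125.7600

125.7600 mm/s


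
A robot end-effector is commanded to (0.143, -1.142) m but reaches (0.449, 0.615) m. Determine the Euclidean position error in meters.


dx = 0.449 - (0.143) = 0.3060, dy = 0.615 - (-1.142) = 1.7570
err = sqrt(0.093636 + 3.087049) = 1.7834

1.7834 m


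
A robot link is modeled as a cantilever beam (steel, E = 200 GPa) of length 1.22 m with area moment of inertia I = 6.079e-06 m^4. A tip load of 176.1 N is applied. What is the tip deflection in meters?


delta = F*L^3/(3*E*I) = 176.1*1.22^3/(3*2.000e+11*6.079e-06)
      = 319.7708328/3647400 = 8.7671e-05

8.7671e-05 m


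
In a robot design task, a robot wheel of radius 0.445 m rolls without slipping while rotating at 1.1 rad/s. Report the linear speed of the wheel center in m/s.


v = omega * r = 1.1 * 0.445 = 0.4895

0.4895 m/s


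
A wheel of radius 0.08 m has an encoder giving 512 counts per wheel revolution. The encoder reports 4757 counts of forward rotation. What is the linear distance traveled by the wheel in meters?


revs = 4757/512 = 9.291016
d = revs * 2*pi*r = 9.291016 * 2*pi*0.08 = 4.6702

4.6702 m


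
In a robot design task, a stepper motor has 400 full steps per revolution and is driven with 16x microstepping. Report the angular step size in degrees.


step = 360/(400*16) = 360/6400 = 0.0563

0.0563 degrees


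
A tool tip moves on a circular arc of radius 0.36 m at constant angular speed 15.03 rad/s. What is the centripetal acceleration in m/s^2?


a_c = omega^2 * r = 15.03^2 * 0.36 = 81.3243

81.3243 m/s^2


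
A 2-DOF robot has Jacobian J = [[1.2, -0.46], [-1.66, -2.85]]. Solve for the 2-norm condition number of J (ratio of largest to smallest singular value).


JJ^T eigenvalues: trace(JJ^T) = 12.5297, det(JJ^T) = det(J)^2 = 17.50250896
s_max^2 = (12.5297 + sqrt(86.98334625))/2 = 10.92809314
s_min^2 = (12.5297 - sqrt(86.98334625))/2 = 1.60160686
kappa = s_max/s_min = sqrt(10.92809314/1.60160686) = 2.6121

2.6121
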